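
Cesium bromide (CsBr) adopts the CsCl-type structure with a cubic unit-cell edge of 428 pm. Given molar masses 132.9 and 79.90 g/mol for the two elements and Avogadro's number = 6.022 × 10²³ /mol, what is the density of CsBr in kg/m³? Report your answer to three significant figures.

4510 kg/m³

The CsCl-type structure contains Z = 1 formula unit per cell; M(CsBr) = 132.9 + 79.90 = 212.8 g/mol.
a³ = (4.280 × 10^-8 cm)³ = 7.840 × 10^-23 cm³.
ρ = 1 × 212.8 / (6.022 × 10²³ × 7.840 × 10^-23) = 4.507 g/cm³ = 4510 kg/m³.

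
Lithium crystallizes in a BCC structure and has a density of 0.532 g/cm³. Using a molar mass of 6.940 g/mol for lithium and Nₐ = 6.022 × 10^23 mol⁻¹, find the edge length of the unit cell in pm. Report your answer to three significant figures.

351 pm

With Z = 2 atoms per BCC cell, a³ = Z·M/(N_A·ρ) = 2 × 6.940 / (6.022 × 10²³ × 0.5320 g/cm³) = 4.332 × 10^-23 cm³.
a = (4.332 × 10^-23)^(1/3) = 3.512 × 10^-8 cm = 351 pm.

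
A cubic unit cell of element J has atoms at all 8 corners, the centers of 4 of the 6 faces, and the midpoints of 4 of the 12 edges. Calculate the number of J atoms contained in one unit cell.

Corner atoms are shared by 8 cells (1/8 each), face atoms by 2 (1/2 each), edge atoms by 4 (1/4 each).
Net atoms = 8 × 1/8 + 4 × 1/2 + 4 × 1/4 = 1 + 2 + 1 = 4.

4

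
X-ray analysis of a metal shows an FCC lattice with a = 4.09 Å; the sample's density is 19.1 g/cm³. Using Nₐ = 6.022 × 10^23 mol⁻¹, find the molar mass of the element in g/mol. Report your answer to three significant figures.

An FCC cell has Z = 4 atoms; a = 4.090 × 10^-8 cm.
M = ρ·N_A·a³/Z = 19.1 × 6.022 × 10²³ × 6.842 × 10^-23 / 4 = 197 g/mol.

197 g/mol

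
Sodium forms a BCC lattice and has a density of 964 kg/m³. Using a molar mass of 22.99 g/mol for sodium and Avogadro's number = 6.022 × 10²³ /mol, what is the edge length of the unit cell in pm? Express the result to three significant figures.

429 pm

With Z = 2 atoms per BCC cell, a³ = Z·M/(N_A·ρ) = 2 × 22.99 / (6.022 × 10²³ × 0.9640 g/cm³) = 7.920 × 10^-23 cm³.
a = (7.920 × 10^-23)^(1/3) = 4.295 × 10^-8 cm = 429 pm.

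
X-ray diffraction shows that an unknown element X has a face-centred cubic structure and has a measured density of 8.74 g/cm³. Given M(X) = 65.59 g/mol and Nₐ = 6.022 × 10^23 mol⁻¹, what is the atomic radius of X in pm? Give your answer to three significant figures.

For an FCC cell (Z = 4), a³ = Z·M/(N_A·ρ) = 4 × 65.59 / (6.022 × 10²³ × 8.740) = 4.985 × 10^-23 cm³, so a = 3.680 × 10^-8 cm = 368.0 pm.
Atoms touch along the face diagonal, so √2·a = 4r, so r = 0.3536 × a = 130 pm.

130 pm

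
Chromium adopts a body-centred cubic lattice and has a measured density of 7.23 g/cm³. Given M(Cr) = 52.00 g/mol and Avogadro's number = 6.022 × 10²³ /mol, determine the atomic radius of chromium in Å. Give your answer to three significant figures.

For a BCC cell (Z = 2), a³ = Z·M/(N_A·ρ) = 2 × 52.00 / (6.022 × 10²³ × 7.230) = 2.389 × 10^-23 cm³, so a = 2.880 × 10^-8 cm = 2.880 Å.
Atoms touch along the body diagonal, so √3·a = 4r, so r = 0.4330 × a = 1.25 Å.

1.25 Å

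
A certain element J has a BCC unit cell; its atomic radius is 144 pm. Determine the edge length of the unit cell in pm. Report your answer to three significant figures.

333 pm

In a BCC lattice, atoms touch along the body diagonal, so √3·a = 4r.
a = 4r/√3 = 4 × 144 / 1.7321 = 333 pm.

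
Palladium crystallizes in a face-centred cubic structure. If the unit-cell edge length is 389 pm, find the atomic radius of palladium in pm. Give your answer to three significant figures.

138 pm

In an FCC lattice, atoms touch along the face diagonal, so √2·a = 4r.
r = √2·a/4 = 1.4142 × 389 / 4 = 138 pm.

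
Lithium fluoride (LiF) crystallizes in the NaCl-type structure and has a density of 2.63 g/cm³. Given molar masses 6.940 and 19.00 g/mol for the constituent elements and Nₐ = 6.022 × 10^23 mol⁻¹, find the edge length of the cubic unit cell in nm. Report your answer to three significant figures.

M(LiF) = 25.94 g/mol; Z = 4 formula units per cell.
a³ = Z·M/(N_A·ρ) = 4 × 25.94 / (6.022 × 10²³ × 2.63) = 6.551 × 10^-23 cm³, so a = 4.031 × 10^-8 cm = 0.403 nm.

0.403 nm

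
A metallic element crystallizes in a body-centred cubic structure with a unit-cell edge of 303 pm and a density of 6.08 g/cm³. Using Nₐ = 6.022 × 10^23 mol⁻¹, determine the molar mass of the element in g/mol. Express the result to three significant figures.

50.9 g/mol

A BCC cell has Z = 2 atoms; a = 3.030 × 10^-8 cm.
M = ρ·N_A·a³/Z = 6.08 × 6.022 × 10²³ × 2.782 × 10^-23 / 2 = 50.9 g/mol.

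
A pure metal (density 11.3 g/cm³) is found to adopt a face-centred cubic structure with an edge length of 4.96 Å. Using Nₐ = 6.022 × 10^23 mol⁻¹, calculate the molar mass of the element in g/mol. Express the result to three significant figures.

208 g/mol

An FCC cell has Z = 4 atoms; a = 4.960 × 10^-8 cm.
M = ρ·N_A·a³/Z = 11.3 × 6.022 × 10²³ × 1.220 × 10^-22 / 4 = 208 g/mol.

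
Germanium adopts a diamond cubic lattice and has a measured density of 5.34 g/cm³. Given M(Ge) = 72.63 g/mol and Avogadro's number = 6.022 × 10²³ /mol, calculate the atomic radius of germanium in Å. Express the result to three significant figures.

1.22 Å

For a diamond cubic cell (Z = 8), a³ = Z·M/(N_A·ρ) = 8 × 72.63 / (6.022 × 10²³ × 5.340) = 1.807 × 10^-22 cm³, so a = 5.653 × 10^-8 cm = 5.653 Å.
Nearest neighbors lie along the body diagonal with √3·a = 8r, so r = 0.2165 × a = 1.22 Å.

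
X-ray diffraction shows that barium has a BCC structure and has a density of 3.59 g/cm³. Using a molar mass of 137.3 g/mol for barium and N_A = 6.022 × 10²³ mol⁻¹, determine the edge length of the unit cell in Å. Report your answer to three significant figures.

5.03 Å

With Z = 2 atoms per BCC cell, a³ = Z·M/(N_A·ρ) = 2 × 137.3 / (6.022 × 10²³ × 3.590 g/cm³) = 1.270 × 10^-22 cm³.
a = (1.270 × 10^-22)^(1/3) = 5.027 × 10^-8 cm = 5.03 Å.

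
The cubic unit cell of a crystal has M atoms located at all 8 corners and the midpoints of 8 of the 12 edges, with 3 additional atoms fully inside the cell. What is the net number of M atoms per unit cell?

Corner atoms are shared by 8 cells (1/8 each), edge atoms by 4 (1/4 each), interior atoms are unshared.
Net atoms = 8 × 1/8 + 8 × 1/4 + 3 = 1 + 2 + 3 = 6.

6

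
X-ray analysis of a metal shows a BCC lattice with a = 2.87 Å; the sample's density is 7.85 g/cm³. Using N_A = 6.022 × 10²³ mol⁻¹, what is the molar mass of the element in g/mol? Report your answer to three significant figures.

A BCC cell has Z = 2 atoms; a = 2.870 × 10^-8 cm.
M = ρ·N_A·a³/Z = 7.85 × 6.022 × 10²³ × 2.364 × 10^-23 / 2 = 55.9 g/mol.

55.9 g/mol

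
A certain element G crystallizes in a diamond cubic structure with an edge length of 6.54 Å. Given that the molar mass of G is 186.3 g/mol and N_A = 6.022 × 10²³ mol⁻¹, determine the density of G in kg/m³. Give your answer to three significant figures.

A diamond cubic unit cell contains Z = 8 atoms.
Cell volume: a³ = (6.54 Å)³ = (6.540 × 10^-8 cm)³ = 2.797 × 10^-22 cm³.
ρ = Z·M/(N_A·a³) = 8 × 186.3 / (6.022 × 10²³ × 2.797 × 10^-22) = 8.848 g/cm³ = 8850 kg/m³.

8850 kg/m³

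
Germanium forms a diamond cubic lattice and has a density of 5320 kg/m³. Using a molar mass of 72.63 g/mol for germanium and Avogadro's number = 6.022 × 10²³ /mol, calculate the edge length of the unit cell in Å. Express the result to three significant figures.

With Z = 8 atoms per diamond cubic cell, a³ = Z·M/(N_A·ρ) = 8 × 72.63 / (6.022 × 10²³ × 5.320 g/cm³) = 1.814 × 10^-22 cm³.
a = (1.814 × 10^-22)^(1/3) = 5.660 × 10^-8 cm = 5.66 Å.

5.66 Å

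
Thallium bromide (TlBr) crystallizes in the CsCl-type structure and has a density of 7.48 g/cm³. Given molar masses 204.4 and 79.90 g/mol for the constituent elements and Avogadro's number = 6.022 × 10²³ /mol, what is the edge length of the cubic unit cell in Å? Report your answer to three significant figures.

M(TlBr) = 284.3 g/mol; Z = 1 formula unit per cell.
a³ = Z·M/(N_A·ρ) = 1 × 284.3 / (6.022 × 10²³ × 7.48) = 6.312 × 10^-23 cm³, so a = 3.981 × 10^-8 cm = 3.98 Å.

3.98 Å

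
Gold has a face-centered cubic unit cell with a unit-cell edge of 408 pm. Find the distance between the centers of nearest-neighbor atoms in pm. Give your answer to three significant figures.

288 pm

In an FCC structure, atoms touch along the face diagonal, so √2·a = 4r; the nearest-neighbor distance equals 2r = 0.7071·a.
d = 0.7071 × 408 = 288 pm.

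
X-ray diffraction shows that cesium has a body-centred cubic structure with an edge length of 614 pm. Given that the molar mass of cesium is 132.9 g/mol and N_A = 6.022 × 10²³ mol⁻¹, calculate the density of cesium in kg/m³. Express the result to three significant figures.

A BCC unit cell contains Z = 2 atoms.
Cell volume: a³ = (614 pm)³ = (6.140 × 10^-8 cm)³ = 2.315 × 10^-22 cm³.
ρ = Z·M/(N_A·a³) = 2 × 132.9 / (6.022 × 10²³ × 2.315 × 10^-22) = 1.907 g/cm³ = 1910 kg/m³.

1910 kg/m³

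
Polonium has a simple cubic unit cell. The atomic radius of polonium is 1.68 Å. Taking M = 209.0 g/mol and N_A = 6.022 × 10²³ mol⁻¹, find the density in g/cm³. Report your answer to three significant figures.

In a simple cubic lattice, atoms touch along the cell edge, so a = 2r, giving a = 3.360 Å = 3.360 × 10^-8 cm.
With Z = 1, ρ = Z·M/(N_A·a³) = 1 × 209.0 / (6.022 × 10²³ × 3.793 × 10^-23) = 9.149 g/cm³.

9.15 g/cm³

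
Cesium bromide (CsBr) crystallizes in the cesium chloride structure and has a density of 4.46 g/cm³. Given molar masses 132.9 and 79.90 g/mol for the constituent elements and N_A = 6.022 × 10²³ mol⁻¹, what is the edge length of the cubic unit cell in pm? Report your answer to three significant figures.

430 pm

M(CsBr) = 212.8 g/mol; Z = 1 formula unit per cell.
a³ = Z·M/(N_A·ρ) = 1 × 212.8 / (6.022 × 10²³ × 4.46) = 7.923 × 10^-23 cm³, so a = 4.295 × 10^-8 cm = 430 pm.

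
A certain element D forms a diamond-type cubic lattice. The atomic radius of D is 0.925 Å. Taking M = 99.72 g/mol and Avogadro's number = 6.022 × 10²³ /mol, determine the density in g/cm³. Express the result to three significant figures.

17.0 g/cm³

In a diamond cubic lattice, nearest neighbors lie along the body diagonal with √3·a = 8r, giving a = 4.272 Å = 4.272 × 10^-8 cm.
With Z = 8, ρ = Z·M/(N_A·a³) = 8 × 99.72 / (6.022 × 10²³ × 7.799 × 10^-23) = 16.99 g/cm³.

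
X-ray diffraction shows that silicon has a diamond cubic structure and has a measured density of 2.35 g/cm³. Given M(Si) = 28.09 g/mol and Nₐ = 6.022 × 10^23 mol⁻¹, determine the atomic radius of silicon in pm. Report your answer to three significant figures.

117 pm

For a diamond cubic cell (Z = 8), a³ = Z·M/(N_A·ρ) = 8 × 28.09 / (6.022 × 10²³ × 2.350) = 1.588 × 10^-22 cm³, so a = 5.415 × 10^-8 cm = 541.5 pm.
Nearest neighbors lie along the body diagonal with √3·a = 8r, so r = 0.2165 × a = 117 pm.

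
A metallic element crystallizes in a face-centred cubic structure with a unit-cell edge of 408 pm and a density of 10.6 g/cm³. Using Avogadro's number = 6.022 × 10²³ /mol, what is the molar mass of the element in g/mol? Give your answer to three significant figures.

An FCC cell has Z = 4 atoms; a = 4.080 × 10^-8 cm.
M = ρ·N_A·a³/Z = 10.6 × 6.022 × 10²³ × 6.792 × 10^-23 / 4 = 108 g/mol.

108 g/mol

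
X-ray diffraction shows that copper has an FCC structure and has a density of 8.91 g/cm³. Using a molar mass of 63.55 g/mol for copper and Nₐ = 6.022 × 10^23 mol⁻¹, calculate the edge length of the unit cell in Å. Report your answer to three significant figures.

With Z = 4 atoms per FCC cell, a³ = Z·M/(N_A·ρ) = 4 × 63.55 / (6.022 × 10²³ × 8.910 g/cm³) = 4.738 × 10^-23 cm³.
a = (4.738 × 10^-23)^(1/3) = 3.618 × 10^-8 cm = 3.62 Å.

3.62 Å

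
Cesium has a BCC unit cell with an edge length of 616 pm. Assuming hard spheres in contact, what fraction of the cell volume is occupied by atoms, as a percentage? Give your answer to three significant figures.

68.0%

In a BCC lattice atoms touch along the body diagonal, so √3·a = 4r, so r = 0.4330a = 266.7 pm.
Packing fraction = Z·(4/3)πr³ / a³ = 2 × (4/3)π × (266.7)³ / (616)³ = 0.6802 = 68.0%.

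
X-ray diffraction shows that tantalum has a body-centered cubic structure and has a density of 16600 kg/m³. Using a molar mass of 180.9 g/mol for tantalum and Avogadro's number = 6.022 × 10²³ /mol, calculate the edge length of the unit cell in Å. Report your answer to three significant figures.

With Z = 2 atoms per BCC cell, a³ = Z·M/(N_A·ρ) = 2 × 180.9 / (6.022 × 10²³ × 16.60 g/cm³) = 3.619 × 10^-23 cm³.
a = (3.619 × 10^-23)^(1/3) = 3.308 × 10^-8 cm = 3.31 Å.

3.31 Å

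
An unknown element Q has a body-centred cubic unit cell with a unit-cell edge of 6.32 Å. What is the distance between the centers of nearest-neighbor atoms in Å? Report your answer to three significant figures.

In a BCC structure, atoms touch along the body diagonal, so √3·a = 4r; the nearest-neighbor distance equals 2r = 0.8660·a.
d = 0.8660 × 6.32 = 5.47 Å.

5.47 Å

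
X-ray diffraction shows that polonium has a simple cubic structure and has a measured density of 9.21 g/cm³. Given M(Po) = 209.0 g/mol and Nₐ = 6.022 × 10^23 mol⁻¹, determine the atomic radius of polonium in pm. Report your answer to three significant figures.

For a simple cubic cell (Z = 1), a³ = Z·M/(N_A·ρ) = 1 × 209.0 / (6.022 × 10²³ × 9.210) = 3.768 × 10^-23 cm³, so a = 3.353 × 10^-8 cm = 335.3 pm.
Atoms touch along the cell edge, so a = 2r, so r = 0.5000 × a = 168 pm.

168 pm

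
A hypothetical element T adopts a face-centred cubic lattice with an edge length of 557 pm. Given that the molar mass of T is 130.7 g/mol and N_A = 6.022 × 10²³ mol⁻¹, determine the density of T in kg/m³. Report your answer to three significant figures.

An FCC unit cell contains Z = 4 atoms.
Cell volume: a³ = (557 pm)³ = (5.570 × 10^-8 cm)³ = 1.728 × 10^-22 cm³.
ρ = Z·M/(N_A·a³) = 4 × 130.7 / (6.022 × 10²³ × 1.728 × 10^-22) = 5.024 g/cm³ = 5020 kg/m³.

5020 kg/m³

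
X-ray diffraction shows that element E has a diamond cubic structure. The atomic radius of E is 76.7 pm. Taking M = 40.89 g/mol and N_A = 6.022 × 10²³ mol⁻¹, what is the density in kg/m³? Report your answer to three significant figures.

12200 kg/m³

In a diamond cubic lattice, nearest neighbors lie along the body diagonal with √3·a = 8r, giving a = 354.3 pm = 3.543 × 10^-8 cm.
With Z = 8, ρ = Z·M/(N_A·a³) = 8 × 40.89 / (6.022 × 10²³ × 4.446 × 10^-23) = 12.22 g/cm³ = 12200 kg/m³.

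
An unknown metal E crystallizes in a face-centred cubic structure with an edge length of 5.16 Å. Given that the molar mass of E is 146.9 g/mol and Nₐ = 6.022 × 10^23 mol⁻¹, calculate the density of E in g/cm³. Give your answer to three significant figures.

An FCC unit cell contains Z = 4 atoms.
Cell volume: a³ = (5.16 Å)³ = (5.160 × 10^-8 cm)³ = 1.374 × 10^-22 cm³.
ρ = Z·M/(N_A·a³) = 4 × 146.9 / (6.022 × 10²³ × 1.374 × 10^-22) = 7.102 g/cm³.

7.10 g/cm³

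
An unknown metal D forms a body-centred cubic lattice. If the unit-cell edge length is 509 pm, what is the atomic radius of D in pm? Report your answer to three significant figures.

220 pm

In a BCC lattice, atoms touch along the body diagonal, so √3·a = 4r.
r = √3·a/4 = 1.7321 × 509 / 4 = 220 pm.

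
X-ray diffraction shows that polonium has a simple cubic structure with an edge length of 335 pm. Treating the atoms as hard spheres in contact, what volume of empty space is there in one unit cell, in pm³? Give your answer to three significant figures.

1.79 × 10^7 pm³

In a simple cubic lattice atoms touch along the cell edge, so a = 2r, so r = 0.5000a = 167.5 pm.
V_cell = a³ = 3.760 × 10^7 pm³; V_atoms = 1 × (4/3)πr³ = 1.968 × 10^7 pm³.
Empty space = 3.760 × 10^7 − 1.968 × 10^7 = 1.79 × 10^7 pm³.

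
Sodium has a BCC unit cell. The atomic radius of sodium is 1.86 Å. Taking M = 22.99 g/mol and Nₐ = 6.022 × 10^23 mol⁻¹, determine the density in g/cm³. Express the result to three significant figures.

0.963 g/cm³

In a BCC lattice, atoms touch along the body diagonal, so √3·a = 4r, giving a = 4.295 Å = 4.295 × 10^-8 cm.
With Z = 2, ρ = Z·M/(N_A·a³) = 2 × 22.99 / (6.022 × 10²³ × 7.926 × 10^-23) = 0.9634 g/cm³.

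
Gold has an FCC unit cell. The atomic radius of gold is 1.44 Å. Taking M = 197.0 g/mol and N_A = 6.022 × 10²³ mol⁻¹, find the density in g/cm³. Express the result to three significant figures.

19.4 g/cm³

In an FCC lattice, atoms touch along the face diagonal, so √2·a = 4r, giving a = 4.073 Å = 4.073 × 10^-8 cm.
With Z = 4, ρ = Z·M/(N_A·a³) = 4 × 197.0 / (6.022 × 10²³ × 6.757 × 10^-23) = 19.37 g/cm³.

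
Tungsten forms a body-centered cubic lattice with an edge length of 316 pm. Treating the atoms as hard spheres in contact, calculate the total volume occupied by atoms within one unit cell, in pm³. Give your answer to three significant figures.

In a BCC lattice atoms touch along the body diagonal, so √3·a = 4r, so r = 0.4330a = 136.8 pm.
V_atoms = Z × (4/3)πr³ = 2 × (4/3)π × (136.8)³ = 2.15 × 10^7 pm³.

2.15 × 10^7 pm³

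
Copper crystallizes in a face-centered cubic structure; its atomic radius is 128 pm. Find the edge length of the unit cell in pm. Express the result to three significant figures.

362 pm

In an FCC lattice, atoms touch along the face diagonal, so √2·a = 4r.
a = 4r/√2 = 4 × 128 / 1.4142 = 362 pm.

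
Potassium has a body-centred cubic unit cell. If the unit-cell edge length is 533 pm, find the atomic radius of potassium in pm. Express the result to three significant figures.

231 pm

In a BCC lattice, atoms touch along the body diagonal, so √3·a = 4r.
r = √3·a/4 = 1.7321 × 533 / 4 = 231 pm.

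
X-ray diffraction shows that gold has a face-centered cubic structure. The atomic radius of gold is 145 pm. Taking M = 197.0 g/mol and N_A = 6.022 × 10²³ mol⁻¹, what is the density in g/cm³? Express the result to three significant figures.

19.0 g/cm³

In an FCC lattice, atoms touch along the face diagonal, so √2·a = 4r, giving a = 410.1 pm = 4.101 × 10^-8 cm.
With Z = 4, ρ = Z·M/(N_A·a³) = 4 × 197.0 / (6.022 × 10²³ × 6.898 × 10^-23) = 18.97 g/cm³.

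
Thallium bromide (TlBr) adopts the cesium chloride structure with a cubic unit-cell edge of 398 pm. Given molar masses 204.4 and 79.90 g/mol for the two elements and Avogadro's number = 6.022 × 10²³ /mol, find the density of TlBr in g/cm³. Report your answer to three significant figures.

7.49 g/cm³

The cesium chloride structure contains Z = 1 formula unit per cell; M(TlBr) = 204.4 + 79.90 = 284.3 g/mol.
a³ = (3.980 × 10^-8 cm)³ = 6.304 × 10^-23 cm³.
ρ = 1 × 284.3 / (6.022 × 10²³ × 6.304 × 10^-23) = 7.488 g/cm³.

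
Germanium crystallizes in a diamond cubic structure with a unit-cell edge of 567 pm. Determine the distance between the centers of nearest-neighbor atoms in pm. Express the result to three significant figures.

246 pm

In a diamond cubic structure, nearest neighbors lie along the body diagonal with √3·a = 8r; the nearest-neighbor distance equals 2r = 0.4330·a.
d = 0.4330 × 567 = 246 pm.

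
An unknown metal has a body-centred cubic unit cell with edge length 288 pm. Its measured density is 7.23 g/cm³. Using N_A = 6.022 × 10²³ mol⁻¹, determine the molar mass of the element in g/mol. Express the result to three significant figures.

A BCC cell has Z = 2 atoms; a = 2.880 × 10^-8 cm.
M = ρ·N_A·a³/Z = 7.23 × 6.022 × 10²³ × 2.389 × 10^-23 / 2 = 52.0 g/mol.

52.0 g/mol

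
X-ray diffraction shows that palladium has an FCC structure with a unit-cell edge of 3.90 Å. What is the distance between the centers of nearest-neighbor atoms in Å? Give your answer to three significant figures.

2.76 Å

In an FCC structure, atoms touch along the face diagonal, so √2·a = 4r; the nearest-neighbor distance equals 2r = 0.7071·a.
d = 0.7071 × 3.90 = 2.76 Å.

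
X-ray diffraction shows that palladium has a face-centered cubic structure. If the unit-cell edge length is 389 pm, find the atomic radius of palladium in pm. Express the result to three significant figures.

138 pm

In an FCC lattice, atoms touch along the face diagonal, so √2·a = 4r.
r = √2·a/4 = 1.4142 × 389 / 4 = 138 pm.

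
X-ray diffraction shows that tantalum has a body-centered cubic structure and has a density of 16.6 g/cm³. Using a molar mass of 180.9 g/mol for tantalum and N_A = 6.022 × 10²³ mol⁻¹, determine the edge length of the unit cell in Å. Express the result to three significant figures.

3.31 Å

With Z = 2 atoms per BCC cell, a³ = Z·M/(N_A·ρ) = 2 × 180.9 / (6.022 × 10²³ × 16.60 g/cm³) = 3.619 × 10^-23 cm³.
a = (3.619 × 10^-23)^(1/3) = 3.308 × 10^-8 cm = 3.31 Å.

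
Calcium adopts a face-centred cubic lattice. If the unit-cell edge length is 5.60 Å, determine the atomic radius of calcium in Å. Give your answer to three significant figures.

1.98 Å

In an FCC lattice, atoms touch along the face diagonal, so √2·a = 4r.
r = √2·a/4 = 1.4142 × 5.60 / 4 = 1.98 Å.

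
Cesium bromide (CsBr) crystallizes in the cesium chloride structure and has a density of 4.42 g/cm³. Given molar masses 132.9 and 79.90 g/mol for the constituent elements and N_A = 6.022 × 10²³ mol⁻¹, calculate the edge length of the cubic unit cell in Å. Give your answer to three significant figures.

4.31 Å

M(CsBr) = 212.8 g/mol; Z = 1 formula unit per cell.
a³ = Z·M/(N_A·ρ) = 1 × 212.8 / (6.022 × 10²³ × 4.42) = 7.995 × 10^-23 cm³, so a = 4.308 × 10^-8 cm = 4.31 Å.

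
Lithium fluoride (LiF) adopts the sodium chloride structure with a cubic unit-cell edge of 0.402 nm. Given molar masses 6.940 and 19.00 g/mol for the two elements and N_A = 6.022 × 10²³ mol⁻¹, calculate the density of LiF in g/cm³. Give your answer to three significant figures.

2.65 g/cm³

The sodium chloride structure contains Z = 4 formula units per cell; M(LiF) = 6.940 + 19.00 = 25.94 g/mol.
a³ = (4.020 × 10^-8 cm)³ = 6.496 × 10^-23 cm³.
ρ = 4 × 25.94 / (6.022 × 10²³ × 6.496 × 10^-23) = 2.652 g/cm³.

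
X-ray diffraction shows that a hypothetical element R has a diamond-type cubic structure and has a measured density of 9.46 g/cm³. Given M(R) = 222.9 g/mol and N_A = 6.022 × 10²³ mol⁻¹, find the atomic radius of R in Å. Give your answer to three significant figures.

For a diamond cubic cell (Z = 8), a³ = Z·M/(N_A·ρ) = 8 × 222.9 / (6.022 × 10²³ × 9.460) = 3.130 × 10^-22 cm³, so a = 6.790 × 10^-8 cm = 6.790 Å.
Nearest neighbors lie along the body diagonal with √3·a = 8r, so r = 0.2165 × a = 1.47 Å.

1.47 Å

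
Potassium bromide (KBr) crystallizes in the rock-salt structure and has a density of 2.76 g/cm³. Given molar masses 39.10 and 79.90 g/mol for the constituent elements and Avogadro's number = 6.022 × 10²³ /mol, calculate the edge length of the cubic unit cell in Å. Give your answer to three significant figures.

6.59 Å

M(KBr) = 119.0 g/mol; Z = 4 formula units per cell.
a³ = Z·M/(N_A·ρ) = 4 × 119.0 / (6.022 × 10²³ × 2.76) = 2.864 × 10^-22 cm³, so a = 6.592 × 10^-8 cm = 6.59 Å.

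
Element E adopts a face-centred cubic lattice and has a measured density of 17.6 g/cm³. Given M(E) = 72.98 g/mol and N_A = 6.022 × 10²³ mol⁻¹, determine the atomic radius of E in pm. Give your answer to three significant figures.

107 pm

For an FCC cell (Z = 4), a³ = Z·M/(N_A·ρ) = 4 × 72.98 / (6.022 × 10²³ × 17.60) = 2.754 × 10^-23 cm³, so a = 3.020 × 10^-8 cm = 302.0 pm.
Atoms touch along the face diagonal, so √2·a = 4r, so r = 0.3536 × a = 107 pm.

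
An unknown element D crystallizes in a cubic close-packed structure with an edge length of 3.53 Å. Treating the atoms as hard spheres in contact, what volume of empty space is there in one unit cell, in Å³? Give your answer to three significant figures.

In an FCC lattice atoms touch along the face diagonal, so √2·a = 4r, so r = 0.3536a = 1.248 Å.
V_cell = a³ = 43.99 Å³; V_atoms = 4 × (4/3)πr³ = 32.57 Å³.
Empty space = 43.99 − 32.57 = 11.4 Å³.

11.4 Å³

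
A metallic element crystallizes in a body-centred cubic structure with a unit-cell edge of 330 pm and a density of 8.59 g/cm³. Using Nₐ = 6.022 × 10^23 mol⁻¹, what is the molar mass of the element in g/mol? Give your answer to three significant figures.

92.9 g/mol

A BCC cell has Z = 2 atoms; a = 3.300 × 10^-8 cm.
M = ρ·N_A·a³/Z = 8.59 × 6.022 × 10²³ × 3.594 × 10^-23 / 2 = 92.9 g/mol.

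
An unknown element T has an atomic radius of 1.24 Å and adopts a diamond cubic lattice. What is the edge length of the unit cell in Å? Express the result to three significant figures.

In a diamond cubic lattice, nearest neighbors lie along the body diagonal with √3·a = 8r.
a = 8r/√3 = 8 × 1.24 / 1.7321 = 5.73 Å.

5.73 Å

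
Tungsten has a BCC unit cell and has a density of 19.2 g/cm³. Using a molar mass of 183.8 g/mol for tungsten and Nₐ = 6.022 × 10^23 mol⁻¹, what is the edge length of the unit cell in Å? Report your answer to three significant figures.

With Z = 2 atoms per BCC cell, a³ = Z·M/(N_A·ρ) = 2 × 183.8 / (6.022 × 10²³ × 19.20 g/cm³) = 3.179 × 10^-23 cm³.
a = (3.179 × 10^-23)^(1/3) = 3.168 × 10^-8 cm = 3.17 Å.

3.17 Å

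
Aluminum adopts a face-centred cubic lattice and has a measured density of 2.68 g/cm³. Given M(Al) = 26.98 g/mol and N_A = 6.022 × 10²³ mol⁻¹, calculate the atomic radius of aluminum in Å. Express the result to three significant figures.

For an FCC cell (Z = 4), a³ = Z·M/(N_A·ρ) = 4 × 26.98 / (6.022 × 10²³ × 2.680) = 6.687 × 10^-23 cm³, so a = 4.059 × 10^-8 cm = 4.059 Å.
Atoms touch along the face diagonal, so √2·a = 4r, so r = 0.3536 × a = 1.44 Å.

1.44 Å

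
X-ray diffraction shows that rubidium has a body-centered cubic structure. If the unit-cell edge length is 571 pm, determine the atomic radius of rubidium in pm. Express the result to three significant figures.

In a BCC lattice, atoms touch along the body diagonal, so √3·a = 4r.
r = √3·a/4 = 1.7321 × 571 / 4 = 247 pm.

247 pm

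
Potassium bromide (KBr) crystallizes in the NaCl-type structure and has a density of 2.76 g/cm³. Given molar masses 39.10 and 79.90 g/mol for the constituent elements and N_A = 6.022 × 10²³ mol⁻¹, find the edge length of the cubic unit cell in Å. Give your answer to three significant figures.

6.59 Å

M(KBr) = 119.0 g/mol; Z = 4 formula units per cell.
a³ = Z·M/(N_A·ρ) = 4 × 119.0 / (6.022 × 10²³ × 2.76) = 2.864 × 10^-22 cm³, so a = 6.592 × 10^-8 cm = 6.59 Å.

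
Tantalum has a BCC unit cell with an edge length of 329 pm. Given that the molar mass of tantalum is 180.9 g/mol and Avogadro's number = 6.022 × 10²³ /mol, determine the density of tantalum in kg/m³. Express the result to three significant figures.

16900 kg/m³

A BCC unit cell contains Z = 2 atoms.
Cell volume: a³ = (329 pm)³ = (3.290 × 10^-8 cm)³ = 3.561 × 10^-23 cm³.
ρ = Z·M/(N_A·a³) = 2 × 180.9 / (6.022 × 10²³ × 3.561 × 10^-23) = 16.87 g/cm³ = 16900 kg/m³.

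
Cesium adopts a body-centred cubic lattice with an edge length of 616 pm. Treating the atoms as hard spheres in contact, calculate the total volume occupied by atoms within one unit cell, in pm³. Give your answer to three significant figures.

In a BCC lattice atoms touch along the body diagonal, so √3·a = 4r, so r = 0.4330a = 266.7 pm.
V_atoms = Z × (4/3)πr³ = 2 × (4/3)π × (266.7)³ = 1.59 × 10^8 pm³.

1.59 × 10^8 pm³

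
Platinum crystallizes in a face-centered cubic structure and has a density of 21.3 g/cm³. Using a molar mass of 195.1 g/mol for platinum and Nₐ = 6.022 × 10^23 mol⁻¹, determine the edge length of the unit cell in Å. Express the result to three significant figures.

3.93 Å

With Z = 4 atoms per FCC cell, a³ = Z·M/(N_A·ρ) = 4 × 195.1 / (6.022 × 10²³ × 21.30 g/cm³) = 6.084 × 10^-23 cm³.
a = (6.084 × 10^-23)^(1/3) = 3.933 × 10^-8 cm = 3.93 Å.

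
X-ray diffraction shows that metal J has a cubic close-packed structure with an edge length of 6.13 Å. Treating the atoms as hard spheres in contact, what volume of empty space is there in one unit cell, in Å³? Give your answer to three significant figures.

59.8 Å³

In an FCC lattice atoms touch along the face diagonal, so √2·a = 4r, so r = 0.3536a = 2.167 Å.
V_cell = a³ = 230.3 Å³; V_atoms = 4 × (4/3)πr³ = 170.6 Å³.
Empty space = 230.3 − 170.6 = 59.8 Å³.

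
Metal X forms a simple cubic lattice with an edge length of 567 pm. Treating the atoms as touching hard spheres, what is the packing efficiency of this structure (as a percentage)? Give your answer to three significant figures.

In a simple cubic lattice atoms touch along the cell edge, so a = 2r, so r = 0.5000a = 283.5 pm.
Packing fraction = Z·(4/3)πr³ / a³ = 1 × (4/3)π × (283.5)³ / (567)³ = 0.5236 = 52.4%.

52.4%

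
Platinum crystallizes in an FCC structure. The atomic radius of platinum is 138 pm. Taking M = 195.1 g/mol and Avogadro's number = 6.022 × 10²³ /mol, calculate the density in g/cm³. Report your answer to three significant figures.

21.8 g/cm³

In an FCC lattice, atoms touch along the face diagonal, so √2·a = 4r, giving a = 390.3 pm = 3.903 × 10^-8 cm.
With Z = 4, ρ = Z·M/(N_A·a³) = 4 × 195.1 / (6.022 × 10²³ × 5.947 × 10^-23) = 21.79 g/cm³.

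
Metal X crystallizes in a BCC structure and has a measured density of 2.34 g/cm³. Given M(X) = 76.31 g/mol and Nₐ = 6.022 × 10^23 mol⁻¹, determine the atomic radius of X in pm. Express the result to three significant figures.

206 pm

For a BCC cell (Z = 2), a³ = Z·M/(N_A·ρ) = 2 × 76.31 / (6.022 × 10²³ × 2.340) = 1.083 × 10^-22 cm³, so a = 4.767 × 10^-8 cm = 476.7 pm.
Atoms touch along the body diagonal, so √3·a = 4r, so r = 0.4330 × a = 206 pm.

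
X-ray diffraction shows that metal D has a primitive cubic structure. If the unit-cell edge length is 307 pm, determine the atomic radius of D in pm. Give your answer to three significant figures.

In a simple cubic lattice, atoms touch along the cell edge, so a = 2r.
r = a/2 = 307/2 = 154 pm.

154 pm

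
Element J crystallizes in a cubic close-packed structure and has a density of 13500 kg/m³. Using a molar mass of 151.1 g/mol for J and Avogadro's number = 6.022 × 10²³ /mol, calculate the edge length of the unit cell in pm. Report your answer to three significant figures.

420 pm

With Z = 4 atoms per FCC cell, a³ = Z·M/(N_A·ρ) = 4 × 151.1 / (6.022 × 10²³ × 13.50 g/cm³) = 7.434 × 10^-23 cm³.
a = (7.434 × 10^-23)^(1/3) = 4.205 × 10^-8 cm = 420 pm.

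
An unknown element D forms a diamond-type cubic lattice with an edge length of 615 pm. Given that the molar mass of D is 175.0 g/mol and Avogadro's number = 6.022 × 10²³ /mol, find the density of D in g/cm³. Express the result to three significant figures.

9.99 g/cm³

A diamond cubic unit cell contains Z = 8 atoms.
Cell volume: a³ = (615 pm)³ = (6.150 × 10^-8 cm)³ = 2.326 × 10^-22 cm³.
ρ = Z·M/(N_A·a³) = 8 × 175.0 / (6.022 × 10²³ × 2.326 × 10^-22) = 9.995 g/cm³.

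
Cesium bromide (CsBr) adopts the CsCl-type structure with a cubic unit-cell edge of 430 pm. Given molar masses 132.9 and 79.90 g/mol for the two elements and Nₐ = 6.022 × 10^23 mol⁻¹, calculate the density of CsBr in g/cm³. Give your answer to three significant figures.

The CsCl-type structure contains Z = 1 formula unit per cell; M(CsBr) = 132.9 + 79.90 = 212.8 g/mol.
a³ = (4.300 × 10^-8 cm)³ = 7.951 × 10^-23 cm³.
ρ = 1 × 212.8 / (6.022 × 10²³ × 7.951 × 10^-23) = 4.445 g/cm³.

4.44 g/cm³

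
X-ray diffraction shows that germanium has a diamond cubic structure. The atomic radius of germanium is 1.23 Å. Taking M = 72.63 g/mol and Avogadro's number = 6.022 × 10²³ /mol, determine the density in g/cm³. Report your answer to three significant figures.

5.26 g/cm³

In a diamond cubic lattice, nearest neighbors lie along the body diagonal with √3·a = 8r, giving a = 5.681 Å = 5.681 × 10^-8 cm.
With Z = 8, ρ = Z·M/(N_A·a³) = 8 × 72.63 / (6.022 × 10²³ × 1.834 × 10^-22) = 5.262 g/cm³.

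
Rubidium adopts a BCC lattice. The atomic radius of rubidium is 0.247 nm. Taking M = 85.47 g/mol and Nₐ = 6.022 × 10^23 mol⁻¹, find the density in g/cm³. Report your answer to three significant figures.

In a BCC lattice, atoms touch along the body diagonal, so √3·a = 4r, giving a = 0.5704 nm = 5.704 × 10^-8 cm.
With Z = 2, ρ = Z·M/(N_A·a³) = 2 × 85.47 / (6.022 × 10²³ × 1.856 × 10^-22) = 1.529 g/cm³.

1.53 g/cm³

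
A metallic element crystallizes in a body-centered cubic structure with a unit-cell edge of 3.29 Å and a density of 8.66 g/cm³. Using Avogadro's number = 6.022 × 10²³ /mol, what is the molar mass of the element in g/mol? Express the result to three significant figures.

92.9 g/mol

A BCC cell has Z = 2 atoms; a = 3.290 × 10^-8 cm.
M = ρ·N_A·a³/Z = 8.66 × 6.022 × 10²³ × 3.561 × 10^-23 / 2 = 92.9 g/mol.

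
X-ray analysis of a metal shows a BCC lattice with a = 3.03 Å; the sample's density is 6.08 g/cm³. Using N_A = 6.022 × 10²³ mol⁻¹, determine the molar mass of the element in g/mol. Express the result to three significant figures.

A BCC cell has Z = 2 atoms; a = 3.030 × 10^-8 cm.
M = ρ·N_A·a³/Z = 6.08 × 6.022 × 10²³ × 2.782 × 10^-23 / 2 = 50.9 g/mol.

50.9 g/mol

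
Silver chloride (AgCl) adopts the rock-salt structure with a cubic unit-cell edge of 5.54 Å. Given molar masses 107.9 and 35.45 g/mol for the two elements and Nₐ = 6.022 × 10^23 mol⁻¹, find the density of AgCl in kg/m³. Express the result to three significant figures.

5600 kg/m³

The rock-salt structure contains Z = 4 formula units per cell; M(AgCl) = 107.9 + 35.45 = 143.35 g/mol.
a³ = (5.540 × 10^-8 cm)³ = 1.700 × 10^-22 cm³.
ρ = 4 × 143.35 / (6.022 × 10²³ × 1.700 × 10^-22) = 5.600 g/cm³ = 5600 kg/m³.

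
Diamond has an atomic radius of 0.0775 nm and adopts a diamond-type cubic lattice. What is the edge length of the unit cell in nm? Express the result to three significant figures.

In a diamond cubic lattice, nearest neighbors lie along the body diagonal with √3·a = 8r.
a = 8r/√3 = 8 × 0.0775 / 1.7321 = 0.358 nm.

0.358 nm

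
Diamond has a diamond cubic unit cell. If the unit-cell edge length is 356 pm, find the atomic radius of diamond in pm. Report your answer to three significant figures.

In a diamond cubic lattice, nearest neighbors lie along the body diagonal with √3·a = 8r.
r = √3·a/8 = 1.7321 × 356 / 8 = 77.1 pm.

77.1 pm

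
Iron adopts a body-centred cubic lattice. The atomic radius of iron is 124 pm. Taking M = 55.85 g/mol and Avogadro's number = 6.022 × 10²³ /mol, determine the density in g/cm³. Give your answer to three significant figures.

7.90 g/cm³

In a BCC lattice, atoms touch along the body diagonal, so √3·a = 4r, giving a = 286.4 pm = 2.864 × 10^-8 cm.
With Z = 2, ρ = Z·M/(N_A·a³) = 2 × 55.85 / (6.022 × 10²³ × 2.348 × 10^-23) = 7.899 g/cm³.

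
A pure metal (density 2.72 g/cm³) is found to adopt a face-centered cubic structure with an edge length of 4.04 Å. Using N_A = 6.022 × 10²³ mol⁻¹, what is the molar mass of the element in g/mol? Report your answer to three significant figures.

27.0 g/mol

An FCC cell has Z = 4 atoms; a = 4.040 × 10^-8 cm.
M = ρ·N_A·a³/Z = 2.72 × 6.022 × 10²³ × 6.594 × 10^-23 / 4 = 27.0 g/mol.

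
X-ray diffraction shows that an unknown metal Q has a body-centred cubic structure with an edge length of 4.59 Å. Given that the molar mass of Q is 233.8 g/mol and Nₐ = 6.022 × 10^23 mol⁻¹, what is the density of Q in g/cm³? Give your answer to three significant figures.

8.03 g/cm³

A BCC unit cell contains Z = 2 atoms.
Cell volume: a³ = (4.59 Å)³ = (4.590 × 10^-8 cm)³ = 9.670 × 10^-23 cm³.
ρ = Z·M/(N_A·a³) = 2 × 233.8 / (6.022 × 10²³ × 9.670 × 10^-23) = 8.030 g/cm³.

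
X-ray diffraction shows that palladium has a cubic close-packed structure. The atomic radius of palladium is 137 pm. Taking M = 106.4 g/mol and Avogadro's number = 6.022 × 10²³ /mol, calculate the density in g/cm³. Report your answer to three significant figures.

In an FCC lattice, atoms touch along the face diagonal, so √2·a = 4r, giving a = 387.5 pm = 3.875 × 10^-8 cm.
With Z = 4, ρ = Z·M/(N_A·a³) = 4 × 106.4 / (6.022 × 10²³ × 5.818 × 10^-23) = 12.15 g/cm³.

12.1 g/cm³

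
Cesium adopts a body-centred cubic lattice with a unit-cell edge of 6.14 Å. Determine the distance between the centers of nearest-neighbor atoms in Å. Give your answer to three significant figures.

5.32 Å

In a BCC structure, atoms touch along the body diagonal, so √3·a = 4r; the nearest-neighbor distance equals 2r = 0.8660·a.
d = 0.8660 × 6.14 = 5.32 Å.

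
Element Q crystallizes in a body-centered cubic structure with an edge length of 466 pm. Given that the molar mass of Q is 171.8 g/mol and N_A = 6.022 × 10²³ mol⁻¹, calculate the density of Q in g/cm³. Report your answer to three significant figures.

A BCC unit cell contains Z = 2 atoms.
Cell volume: a³ = (466 pm)³ = (4.660 × 10^-8 cm)³ = 1.012 × 10^-22 cm³.
ρ = Z·M/(N_A·a³) = 2 × 171.8 / (6.022 × 10²³ × 1.012 × 10^-22) = 5.638 g/cm³.

5.64 g/cm³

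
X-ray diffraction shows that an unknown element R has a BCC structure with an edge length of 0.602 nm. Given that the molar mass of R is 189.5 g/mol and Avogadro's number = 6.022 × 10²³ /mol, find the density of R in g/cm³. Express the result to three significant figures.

A BCC unit cell contains Z = 2 atoms.
Cell volume: a³ = (0.602 nm)³ = (6.020 × 10^-8 cm)³ = 2.182 × 10^-22 cm³.
ρ = Z·M/(N_A·a³) = 2 × 189.5 / (6.022 × 10²³ × 2.182 × 10^-22) = 2.885 g/cm³.

2.88 g/cm³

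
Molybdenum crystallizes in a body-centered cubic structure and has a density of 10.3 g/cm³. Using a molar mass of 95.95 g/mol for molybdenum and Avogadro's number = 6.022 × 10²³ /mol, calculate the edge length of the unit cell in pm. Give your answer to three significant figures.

314 pm

With Z = 2 atoms per BCC cell, a³ = Z·M/(N_A·ρ) = 2 × 95.95 / (6.022 × 10²³ × 10.30 g/cm³) = 3.094 × 10^-23 cm³.
a = (3.094 × 10^-23)^(1/3) = 3.139 × 10^-8 cm = 314 pm.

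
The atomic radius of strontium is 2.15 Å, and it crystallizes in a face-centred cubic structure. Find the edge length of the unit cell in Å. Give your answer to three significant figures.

In an FCC lattice, atoms touch along the face diagonal, so √2·a = 4r.
a = 4r/√2 = 4 × 2.15 / 1.4142 = 6.08 Å.

6.08 Å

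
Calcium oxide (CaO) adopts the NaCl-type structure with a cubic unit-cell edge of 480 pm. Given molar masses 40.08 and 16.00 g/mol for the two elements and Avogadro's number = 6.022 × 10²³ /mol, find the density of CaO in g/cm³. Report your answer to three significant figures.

The NaCl-type structure contains Z = 4 formula units per cell; M(CaO) = 40.08 + 16.00 = 56.08 g/mol.
a³ = (4.800 × 10^-8 cm)³ = 1.106 × 10^-22 cm³.
ρ = 4 × 56.08 / (6.022 × 10²³ × 1.106 × 10^-22) = 3.368 g/cm³.

3.37 g/cm³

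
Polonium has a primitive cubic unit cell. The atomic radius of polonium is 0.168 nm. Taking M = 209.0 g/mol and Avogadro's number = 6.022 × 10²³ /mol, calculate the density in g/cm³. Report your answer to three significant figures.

9.15 g/cm³

In a simple cubic lattice, atoms touch along the cell edge, so a = 2r, giving a = 0.3360 nm = 3.360 × 10^-8 cm.
With Z = 1, ρ = Z·M/(N_A·a³) = 1 × 209.0 / (6.022 × 10²³ × 3.793 × 10^-23) = 9.149 g/cm³.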